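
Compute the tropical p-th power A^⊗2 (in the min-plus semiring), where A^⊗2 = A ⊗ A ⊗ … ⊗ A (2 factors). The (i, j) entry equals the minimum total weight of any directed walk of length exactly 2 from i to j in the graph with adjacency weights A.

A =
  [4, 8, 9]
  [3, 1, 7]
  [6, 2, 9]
A^⊗2 =
  [8, 9, 13]
  [4, 2, 8]
  [5, 3, 9]

Each entry (A^⊗2)_ij equals the minimum over all length-2 walks i = v_0 → v_1 → … → v_2 = j of Σ_t A[v_t][v_{t+1}]. For example, for (i, j) = (0, 2) we minimise over 3 possible intermediate vertex sequences; the minimum is 13, attained along the walk 0 → 0 → 2.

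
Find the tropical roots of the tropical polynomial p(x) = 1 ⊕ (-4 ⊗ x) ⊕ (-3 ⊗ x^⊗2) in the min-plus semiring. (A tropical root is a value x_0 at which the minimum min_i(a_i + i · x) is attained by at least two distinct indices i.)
Roots: {-1, 5}

Each tropical root is a break point of the lower envelope of the lines y = a_i + i · x (there are 3 lines, with slopes 0, 1, ..., 2). Only the lines that attain the minimum somewhere contribute to roots; other lines are dominated. Here the surviving (envelope) indices are i = 2, i = 1, i = 0.
Intersections between consecutive envelope lines give the roots: for adjacent envelope indices i < j the intersection is x = (a_i − a_j) / (j − i). Reading off the sorted break points: {-1, 5}.
Verification: at each break x_0, at least two indices attain the minimum of min_i(a_i + i · x_0).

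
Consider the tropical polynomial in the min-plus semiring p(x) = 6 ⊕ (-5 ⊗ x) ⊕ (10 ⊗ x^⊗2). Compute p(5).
p(5) = 0

A tropical monomial a ⊗ x^⊗i evaluates to a + i · x. Evaluating each term at x = 5:
  Term 0 contributes 6 + 0 · 5 = 6
  Term 1 contributes -5 + 1 · 5 = 0
  Term 2 contributes 10 + 2 · 5 = 20
p(5) = ⊕ of these = min[6, 0, 20] = 0.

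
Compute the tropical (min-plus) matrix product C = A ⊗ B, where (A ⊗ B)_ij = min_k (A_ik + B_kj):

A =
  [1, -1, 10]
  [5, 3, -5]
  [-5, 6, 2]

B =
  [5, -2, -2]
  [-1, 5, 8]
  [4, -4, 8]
A ⊗ B =
  [-2, -1, -1]
  [-1, -9, 3]
  [0, -7, -7]

Apply the min-plus product entry-by-entry:
  C[0][0] = min over k of (A[0][0] + B[0][0] = 1 + 5 = 6, A[0][1] + B[1][0] = -1 + -1 = -2, A[0][2] + B[2][0] = 10 + 4 = 14) = -2 (attained at k = 1)
  C[0][1] = min over k of (A[0][0] + B[0][1] = 1 + -2 = -1, A[0][1] + B[1][1] = -1 + 5 = 4, A[0][2] + B[2][1] = 10 + -4 = 6) = -1 (attained at k = 0)
  C[0][2] = min over k of (A[0][0] + B[0][2] = 1 + -2 = -1, A[0][1] + B[1][2] = -1 + 8 = 7, A[0][2] + B[2][2] = 10 + 8 = 18) = -1 (attained at k = 0)
  C[1][0] = min over k of (A[1][0] + B[0][0] = 5 + 5 = 10, A[1][1] + B[1][0] = 3 + -1 = 2, A[1][2] + B[2][0] = -5 + 4 = -1) = -1 (attained at k = 2)
  C[1][1] = min over k of (A[1][0] + B[0][1] = 5 + -2 = 3, A[1][1] + B[1][1] = 3 + 5 = 8, A[1][2] + B[2][1] = -5 + -4 = -9) = -9 (attained at k = 2)
  C[1][2] = min over k of (A[1][0] + B[0][2] = 5 + -2 = 3, A[1][1] + B[1][2] = 3 + 8 = 11, A[1][2] + B[2][2] = -5 + 8 = 3) = 3 (attained at k = 0)
  C[2][0] = min over k of (A[2][0] + B[0][0] = -5 + 5 = 0, A[2][1] + B[1][0] = 6 + -1 = 5, A[2][2] + B[2][0] = 2 + 4 = 6) = 0 (attained at k = 0)
  C[2][1] = min over k of (A[2][0] + B[0][1] = -5 + -2 = -7, A[2][1] + B[1][1] = 6 + 5 = 11, A[2][2] + B[2][1] = 2 + -4 = -2) = -7 (attained at k = 0)
  C[2][2] = min over k of (A[2][0] + B[0][2] = -5 + -2 = -7, A[2][1] + B[1][2] = 6 + 8 = 14, A[2][2] + B[2][2] = 2 + 8 = 10) = -7 (attained at k = 0)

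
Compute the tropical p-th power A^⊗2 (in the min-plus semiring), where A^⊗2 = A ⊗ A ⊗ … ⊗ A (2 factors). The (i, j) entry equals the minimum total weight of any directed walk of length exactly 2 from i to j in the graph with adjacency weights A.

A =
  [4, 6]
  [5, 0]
A^⊗2 =
  [8, 6]
  [5, 0]

Each entry (A^⊗2)_ij equals the minimum over all length-2 walks i = v_0 → v_1 → … → v_2 = j of Σ_t A[v_t][v_{t+1}]. For example, for (i, j) = (0, 1) we minimise over 2 possible intermediate vertex sequences; the minimum is 6, attained along the walk 0 → 1 → 1.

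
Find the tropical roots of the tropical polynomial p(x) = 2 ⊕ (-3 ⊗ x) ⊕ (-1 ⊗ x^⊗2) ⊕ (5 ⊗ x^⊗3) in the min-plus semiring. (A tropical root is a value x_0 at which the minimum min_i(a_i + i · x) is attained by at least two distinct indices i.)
Roots: {-6, -2, 5}

Each tropical root is a break point of the lower envelope of the lines y = a_i + i · x (there are 4 lines, with slopes 0, 1, ..., 3). Only the lines that attain the minimum somewhere contribute to roots; other lines are dominated. Here the surviving (envelope) indices are i = 3, i = 2, i = 1, i = 0.
Intersections between consecutive envelope lines give the roots: for adjacent envelope indices i < j the intersection is x = (a_i − a_j) / (j − i). Reading off the sorted break points: {-6, -2, 5}.
Verification: at each break x_0, at least two indices attain the minimum of min_i(a_i + i · x_0).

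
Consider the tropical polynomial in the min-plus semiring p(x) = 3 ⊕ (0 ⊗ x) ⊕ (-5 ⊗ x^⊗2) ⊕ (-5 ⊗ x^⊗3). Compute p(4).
p(4) = 3

A tropical monomial a ⊗ x^⊗i evaluates to a + i · x. Evaluating each term at x = 4:
  Term 0 contributes 3 + 0 · 4 = 3
  Term 1 contributes 0 + 1 · 4 = 4
  Term 2 contributes -5 + 2 · 4 = 3
  Term 3 contributes -5 + 3 · 4 = 7
p(4) = ⊕ of these = min[3, 4, 3, 7] = 3.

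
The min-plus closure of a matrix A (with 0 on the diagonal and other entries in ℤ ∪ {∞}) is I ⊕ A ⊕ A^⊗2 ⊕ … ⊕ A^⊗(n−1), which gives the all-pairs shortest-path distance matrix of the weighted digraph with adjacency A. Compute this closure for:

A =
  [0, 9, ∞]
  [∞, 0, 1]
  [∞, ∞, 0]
Closure =
  [0, 9, 10]
  [∞, 0, 1]
  [∞, ∞, 0]

This is the Floyd-Warshall all-pairs shortest-path computation. For each intermediate vertex k = 0, 1, …, 2, update dist[i][j] ← min(dist[i][j], dist[i][k] + dist[k][j]). The final matrix gives, for each (i, j), the minimum total weight of any directed path from i to j (possibly empty when i = j).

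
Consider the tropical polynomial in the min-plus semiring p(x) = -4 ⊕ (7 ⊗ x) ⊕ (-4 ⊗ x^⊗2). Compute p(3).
p(3) = -4

A tropical monomial a ⊗ x^⊗i evaluates to a + i · x. Evaluating each term at x = 3:
  Term 0 contributes -4 + 0 · 3 = -4
  Term 1 contributes 7 + 1 · 3 = 10
  Term 2 contributes -4 + 2 · 3 = 2
p(3) = ⊕ of these = min[-4, 10, 2] = -4.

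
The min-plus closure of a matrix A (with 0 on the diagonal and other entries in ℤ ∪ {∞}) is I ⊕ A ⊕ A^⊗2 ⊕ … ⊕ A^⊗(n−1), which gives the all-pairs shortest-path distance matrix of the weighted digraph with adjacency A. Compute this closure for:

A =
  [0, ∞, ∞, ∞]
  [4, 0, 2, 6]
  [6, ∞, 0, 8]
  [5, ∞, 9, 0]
Closure =
  [0, ∞, ∞, ∞]
  [4, 0, 2, 6]
  [6, ∞, 0, 8]
  [5, ∞, 9, 0]

This is the Floyd-Warshall all-pairs shortest-path computation. For each intermediate vertex k = 0, 1, …, 3, update dist[i][j] ← min(dist[i][j], dist[i][k] + dist[k][j]). The final matrix gives, for each (i, j), the minimum total weight of any directed path from i to j (possibly empty when i = j).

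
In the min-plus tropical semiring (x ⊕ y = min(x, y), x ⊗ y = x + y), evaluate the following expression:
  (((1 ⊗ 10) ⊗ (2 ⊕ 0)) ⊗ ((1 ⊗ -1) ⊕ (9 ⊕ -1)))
(((1 ⊗ 10) ⊗ (2 ⊕ 0)) ⊗ ((1 ⊗ -1) ⊕ (9 ⊕ -1))) = 10

Expand innermost to outermost. Recall ⊕ takes the minimum of its arguments and ⊗ takes their sum. Working out the expression (((1 ⊗ 10) ⊗ (2 ⊕ 0)) ⊗ ((1 ⊗ -1) ⊕ (9 ⊕ -1))) gives 10.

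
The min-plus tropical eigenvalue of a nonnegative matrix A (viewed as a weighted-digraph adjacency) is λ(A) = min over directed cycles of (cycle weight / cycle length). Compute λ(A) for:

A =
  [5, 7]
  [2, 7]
λ(A) = 9/2

Enumerate directed cycles and compute their means (weight / length). Sample:
  cycle 0 → 0: weight = 5, length = 1, mean = 5/1 ≈ 5.000
  cycle 1 → 1: weight = 7, length = 1, mean = 7/1 ≈ 7.000
  cycle 0 → 1 → 0: weight = 9, length = 2, mean = 9/2 ≈ 4.500
  cycle 1 → 0 → 1: weight = 9, length = 2, mean = 9/2 ≈ 4.500
Minimum mean = 4.500, attained e.g. along the cycle 0 → 1 → 0 with weight 9 and length 2. So λ(A) = 9/2 = 9/2.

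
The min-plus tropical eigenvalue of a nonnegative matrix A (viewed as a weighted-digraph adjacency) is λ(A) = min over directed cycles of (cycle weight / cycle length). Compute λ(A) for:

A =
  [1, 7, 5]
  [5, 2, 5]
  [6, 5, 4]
λ(A) = 1

Enumerate directed cycles and compute their means (weight / length). Sample:
  cycle 0 → 0: weight = 1, length = 1, mean = 1/1 ≈ 1.000
  cycle 1 → 1: weight = 2, length = 1, mean = 2/1 ≈ 2.000
  cycle 2 → 2: weight = 4, length = 1, mean = 4/1 ≈ 4.000
  cycle 0 → 1 → 0: weight = 12, length = 2, mean = 12/2 ≈ 6.000
  cycle 0 → 2 → 0: weight = 11, length = 2, mean = 11/2 ≈ 5.500
  cycle 1 → 0 → 1: weight = 12, length = 2, mean = 12/2 ≈ 6.000
Minimum mean = 1.000, attained e.g. along the cycle 0 → 0 with weight 1 and length 1. So λ(A) = 1/1 = 1.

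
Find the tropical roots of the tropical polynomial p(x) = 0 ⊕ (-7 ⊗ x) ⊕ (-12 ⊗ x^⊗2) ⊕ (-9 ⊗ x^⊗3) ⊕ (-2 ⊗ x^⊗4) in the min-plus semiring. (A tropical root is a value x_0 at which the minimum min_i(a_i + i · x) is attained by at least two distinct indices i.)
Roots: {-7, -3, 5, 7}

Each tropical root is a break point of the lower envelope of the lines y = a_i + i · x (there are 5 lines, with slopes 0, 1, ..., 4). Only the lines that attain the minimum somewhere contribute to roots; other lines are dominated. Here the surviving (envelope) indices are i = 4, i = 3, i = 2, i = 1, i = 0.
Intersections between consecutive envelope lines give the roots: for adjacent envelope indices i < j the intersection is x = (a_i − a_j) / (j − i). Reading off the sorted break points: {-7, -3, 5, 7}.
Verification: at each break x_0, at least two indices attain the minimum of min_i(a_i + i · x_0).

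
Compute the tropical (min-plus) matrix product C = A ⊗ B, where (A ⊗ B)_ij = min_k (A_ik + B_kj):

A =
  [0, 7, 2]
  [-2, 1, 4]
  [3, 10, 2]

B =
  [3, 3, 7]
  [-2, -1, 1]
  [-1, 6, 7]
A ⊗ B =
  [1, 3, 7]
  [-1, 0, 2]
  [1, 6, 9]

Apply the min-plus product entry-by-entry:
  C[0][0] = min over k of (A[0][0] + B[0][0] = 0 + 3 = 3, A[0][1] + B[1][0] = 7 + -2 = 5, A[0][2] + B[2][0] = 2 + -1 = 1) = 1 (attained at k = 2)
  C[0][1] = min over k of (A[0][0] + B[0][1] = 0 + 3 = 3, A[0][1] + B[1][1] = 7 + -1 = 6, A[0][2] + B[2][1] = 2 + 6 = 8) = 3 (attained at k = 0)
  C[0][2] = min over k of (A[0][0] + B[0][2] = 0 + 7 = 7, A[0][1] + B[1][2] = 7 + 1 = 8, A[0][2] + B[2][2] = 2 + 7 = 9) = 7 (attained at k = 0)
  C[1][0] = min over k of (A[1][0] + B[0][0] = -2 + 3 = 1, A[1][1] + B[1][0] = 1 + -2 = -1, A[1][2] + B[2][0] = 4 + -1 = 3) = -1 (attained at k = 1)
  C[1][1] = min over k of (A[1][0] + B[0][1] = -2 + 3 = 1, A[1][1] + B[1][1] = 1 + -1 = 0, A[1][2] + B[2][1] = 4 + 6 = 10) = 0 (attained at k = 1)
  C[1][2] = min over k of (A[1][0] + B[0][2] = -2 + 7 = 5, A[1][1] + B[1][2] = 1 + 1 = 2, A[1][2] + B[2][2] = 4 + 7 = 11) = 2 (attained at k = 1)
  C[2][0] = min over k of (A[2][0] + B[0][0] = 3 + 3 = 6, A[2][1] + B[1][0] = 10 + -2 = 8, A[2][2] + B[2][0] = 2 + -1 = 1) = 1 (attained at k = 2)
  C[2][1] = min over k of (A[2][0] + B[0][1] = 3 + 3 = 6, A[2][1] + B[1][1] = 10 + -1 = 9, A[2][2] + B[2][1] = 2 + 6 = 8) = 6 (attained at k = 0)
  C[2][2] = min over k of (A[2][0] + B[0][2] = 3 + 7 = 10, A[2][1] + B[1][2] = 10 + 1 = 11, A[2][2] + B[2][2] = 2 + 7 = 9) = 9 (attained at k = 2)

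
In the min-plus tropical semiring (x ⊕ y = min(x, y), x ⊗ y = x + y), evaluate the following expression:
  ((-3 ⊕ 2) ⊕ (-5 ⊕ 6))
((-3 ⊕ 2) ⊕ (-5 ⊕ 6)) = -5

Expand innermost to outermost. Recall ⊕ takes the minimum of its arguments and ⊗ takes their sum. Working out the expression ((-3 ⊕ 2) ⊕ (-5 ⊕ 6)) gives -5.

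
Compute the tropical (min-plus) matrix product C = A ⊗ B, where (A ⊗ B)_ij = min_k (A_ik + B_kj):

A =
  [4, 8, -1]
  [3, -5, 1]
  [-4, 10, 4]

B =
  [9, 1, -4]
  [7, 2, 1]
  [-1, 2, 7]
A ⊗ B =
  [-2, 1, 0]
  [0, -3, -4]
  [3, -3, -8]

Apply the min-plus product entry-by-entry:
  C[0][0] = min over k of (A[0][0] + B[0][0] = 4 + 9 = 13, A[0][1] + B[1][0] = 8 + 7 = 15, A[0][2] + B[2][0] = -1 + -1 = -2) = -2 (attained at k = 2)
  C[0][1] = min over k of (A[0][0] + B[0][1] = 4 + 1 = 5, A[0][1] + B[1][1] = 8 + 2 = 10, A[0][2] + B[2][1] = -1 + 2 = 1) = 1 (attained at k = 2)
  C[0][2] = min over k of (A[0][0] + B[0][2] = 4 + -4 = 0, A[0][1] + B[1][2] = 8 + 1 = 9, A[0][2] + B[2][2] = -1 + 7 = 6) = 0 (attained at k = 0)
  C[1][0] = min over k of (A[1][0] + B[0][0] = 3 + 9 = 12, A[1][1] + B[1][0] = -5 + 7 = 2, A[1][2] + B[2][0] = 1 + -1 = 0) = 0 (attained at k = 2)
  C[1][1] = min over k of (A[1][0] + B[0][1] = 3 + 1 = 4, A[1][1] + B[1][1] = -5 + 2 = -3, A[1][2] + B[2][1] = 1 + 2 = 3) = -3 (attained at k = 1)
  C[1][2] = min over k of (A[1][0] + B[0][2] = 3 + -4 = -1, A[1][1] + B[1][2] = -5 + 1 = -4, A[1][2] + B[2][2] = 1 + 7 = 8) = -4 (attained at k = 1)
  C[2][0] = min over k of (A[2][0] + B[0][0] = -4 + 9 = 5, A[2][1] + B[1][0] = 10 + 7 = 17, A[2][2] + B[2][0] = 4 + -1 = 3) = 3 (attained at k = 2)
  C[2][1] = min over k of (A[2][0] + B[0][1] = -4 + 1 = -3, A[2][1] + B[1][1] = 10 + 2 = 12, A[2][2] + B[2][1] = 4 + 2 = 6) = -3 (attained at k = 0)
  C[2][2] = min over k of (A[2][0] + B[0][2] = -4 + -4 = -8, A[2][1] + B[1][2] = 10 + 1 = 11, A[2][2] + B[2][2] = 4 + 7 = 11) = -8 (attained at k = 0)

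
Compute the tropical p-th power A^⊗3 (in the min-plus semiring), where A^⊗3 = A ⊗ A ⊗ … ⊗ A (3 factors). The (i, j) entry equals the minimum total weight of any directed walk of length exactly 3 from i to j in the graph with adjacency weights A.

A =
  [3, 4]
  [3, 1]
A^⊗3 =
  [8, 6]
  [5, 3]

Each entry (A^⊗3)_ij equals the minimum over all length-3 walks i = v_0 → v_1 → … → v_3 = j of Σ_t A[v_t][v_{t+1}]. For example, for (i, j) = (0, 1) we minimise over 4 possible intermediate vertex sequences; the minimum is 6, attained along the walk 0 → 1 → 1 → 1.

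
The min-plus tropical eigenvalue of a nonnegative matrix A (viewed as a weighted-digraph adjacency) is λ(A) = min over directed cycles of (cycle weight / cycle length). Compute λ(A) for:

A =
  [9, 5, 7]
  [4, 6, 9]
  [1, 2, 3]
λ(A) = 3

Enumerate directed cycles and compute their means (weight / length). Sample:
  cycle 0 → 0: weight = 9, length = 1, mean = 9/1 ≈ 9.000
  cycle 1 → 1: weight = 6, length = 1, mean = 6/1 ≈ 6.000
  cycle 2 → 2: weight = 3, length = 1, mean = 3/1 ≈ 3.000
  cycle 0 → 1 → 0: weight = 9, length = 2, mean = 9/2 ≈ 4.500
  cycle 0 → 2 → 0: weight = 8, length = 2, mean = 8/2 ≈ 4.000
  cycle 1 → 0 → 1: weight = 9, length = 2, mean = 9/2 ≈ 4.500
Minimum mean = 3.000, attained e.g. along the cycle 2 → 2 with weight 3 and length 1. So λ(A) = 3/1 = 3.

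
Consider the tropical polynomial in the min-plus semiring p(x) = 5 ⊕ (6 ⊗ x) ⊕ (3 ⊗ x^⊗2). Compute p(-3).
p(-3) = -3

A tropical monomial a ⊗ x^⊗i evaluates to a + i · x. Evaluating each term at x = -3:
  Term 0 contributes 5 + 0 · -3 = 5
  Term 1 contributes 6 + 1 · -3 = 3
  Term 2 contributes 3 + 2 · -3 = -3
p(-3) = ⊕ of these = min[5, 3, -3] = -3.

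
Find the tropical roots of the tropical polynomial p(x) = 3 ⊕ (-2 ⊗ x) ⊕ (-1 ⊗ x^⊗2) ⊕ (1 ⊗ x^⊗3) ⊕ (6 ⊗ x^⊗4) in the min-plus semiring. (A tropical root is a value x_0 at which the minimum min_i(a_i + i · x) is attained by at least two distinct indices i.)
Roots: {-5, -2, -1, 5}

Each tropical root is a break point of the lower envelope of the lines y = a_i + i · x (there are 5 lines, with slopes 0, 1, ..., 4). Only the lines that attain the minimum somewhere contribute to roots; other lines are dominated. Here the surviving (envelope) indices are i = 4, i = 3, i = 2, i = 1, i = 0.
Intersections between consecutive envelope lines give the roots: for adjacent envelope indices i < j the intersection is x = (a_i − a_j) / (j − i). Reading off the sorted break points: {-5, -2, -1, 5}.
Verification: at each break x_0, at least two indices attain the minimum of min_i(a_i + i · x_0).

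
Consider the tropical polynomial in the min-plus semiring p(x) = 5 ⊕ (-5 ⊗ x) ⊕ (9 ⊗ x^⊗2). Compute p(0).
p(0) = -5

A tropical monomial a ⊗ x^⊗i evaluates to a + i · x. Evaluating each term at x = 0:
  Term 0 contributes 5 + 0 · 0 = 5
  Term 1 contributes -5 + 1 · 0 = -5
  Term 2 contributes 9 + 2 · 0 = 9
p(0) = ⊕ of these = min[5, -5, 9] = -5.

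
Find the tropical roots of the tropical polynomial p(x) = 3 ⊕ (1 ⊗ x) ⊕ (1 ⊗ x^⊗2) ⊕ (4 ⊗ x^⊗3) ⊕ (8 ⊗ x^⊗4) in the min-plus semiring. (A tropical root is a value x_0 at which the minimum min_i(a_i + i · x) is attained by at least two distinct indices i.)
Roots: {-4, -3, 0, 2}

Each tropical root is a break point of the lower envelope of the lines y = a_i + i · x (there are 5 lines, with slopes 0, 1, ..., 4). Only the lines that attain the minimum somewhere contribute to roots; other lines are dominated. Here the surviving (envelope) indices are i = 4, i = 3, i = 2, i = 1, i = 0.
Intersections between consecutive envelope lines give the roots: for adjacent envelope indices i < j the intersection is x = (a_i − a_j) / (j − i). Reading off the sorted break points: {-4, -3, 0, 2}.
Verification: at each break x_0, at least two indices attain the minimum of min_i(a_i + i · x_0).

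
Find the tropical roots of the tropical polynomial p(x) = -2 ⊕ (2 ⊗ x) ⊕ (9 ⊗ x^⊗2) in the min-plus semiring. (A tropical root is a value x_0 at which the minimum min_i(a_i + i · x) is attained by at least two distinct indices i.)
Roots: {-7, -4}

Each tropical root is a break point of the lower envelope of the lines y = a_i + i · x (there are 3 lines, with slopes 0, 1, ..., 2). Only the lines that attain the minimum somewhere contribute to roots; other lines are dominated. Here the surviving (envelope) indices are i = 2, i = 1, i = 0.
Intersections between consecutive envelope lines give the roots: for adjacent envelope indices i < j the intersection is x = (a_i − a_j) / (j − i). Reading off the sorted break points: {-7, -4}.
Verification: at each break x_0, at least two indices attain the minimum of min_i(a_i + i · x_0).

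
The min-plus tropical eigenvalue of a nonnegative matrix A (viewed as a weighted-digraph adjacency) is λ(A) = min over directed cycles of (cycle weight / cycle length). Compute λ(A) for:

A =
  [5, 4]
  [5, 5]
λ(A) = 9/2

Enumerate directed cycles and compute their means (weight / length). Sample:
  cycle 0 → 0: weight = 5, length = 1, mean = 5/1 ≈ 5.000
  cycle 1 → 1: weight = 5, length = 1, mean = 5/1 ≈ 5.000
  cycle 0 → 1 → 0: weight = 9, length = 2, mean = 9/2 ≈ 4.500
  cycle 1 → 0 → 1: weight = 9, length = 2, mean = 9/2 ≈ 4.500
Minimum mean = 4.500, attained e.g. along the cycle 0 → 1 → 0 with weight 9 and length 2. So λ(A) = 9/2 = 9/2.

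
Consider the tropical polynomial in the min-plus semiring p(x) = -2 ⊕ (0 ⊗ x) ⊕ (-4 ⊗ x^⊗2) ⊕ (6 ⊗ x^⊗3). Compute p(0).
p(0) = -4

A tropical monomial a ⊗ x^⊗i evaluates to a + i · x. Evaluating each term at x = 0:
  Term 0 contributes -2 + 0 · 0 = -2
  Term 1 contributes 0 + 1 · 0 = 0
  Term 2 contributes -4 + 2 · 0 = -4
  Term 3 contributes 6 + 3 · 0 = 6
p(0) = ⊕ of these = min[-2, 0, -4, 6] = -4.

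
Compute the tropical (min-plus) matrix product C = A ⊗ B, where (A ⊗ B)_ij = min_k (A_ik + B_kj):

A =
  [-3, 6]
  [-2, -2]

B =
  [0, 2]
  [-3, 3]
A ⊗ B =
  [-3, -1]
  [-5, 0]

Apply the min-plus product entry-by-entry:
  C[0][0] = min over k of (A[0][0] + B[0][0] = -3 + 0 = -3, A[0][1] + B[1][0] = 6 + -3 = 3) = -3 (attained at k = 0)
  C[0][1] = min over k of (A[0][0] + B[0][1] = -3 + 2 = -1, A[0][1] + B[1][1] = 6 + 3 = 9) = -1 (attained at k = 0)
  C[1][0] = min over k of (A[1][0] + B[0][0] = -2 + 0 = -2, A[1][1] + B[1][0] = -2 + -3 = -5) = -5 (attained at k = 1)
  C[1][1] = min over k of (A[1][0] + B[0][1] = -2 + 2 = 0, A[1][1] + B[1][1] = -2 + 3 = 1) = 0 (attained at k = 0)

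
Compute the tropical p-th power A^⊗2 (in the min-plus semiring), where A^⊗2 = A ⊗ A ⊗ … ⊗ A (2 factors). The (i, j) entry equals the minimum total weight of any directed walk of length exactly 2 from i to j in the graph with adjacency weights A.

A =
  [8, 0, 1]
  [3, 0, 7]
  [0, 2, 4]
A^⊗2 =
  [1, 0, 5]
  [3, 0, 4]
  [4, 0, 1]

Each entry (A^⊗2)_ij equals the minimum over all length-2 walks i = v_0 → v_1 → … → v_2 = j of Σ_t A[v_t][v_{t+1}]. For example, for (i, j) = (0, 2) we minimise over 3 possible intermediate vertex sequences; the minimum is 5, attained along the walk 0 → 2 → 2.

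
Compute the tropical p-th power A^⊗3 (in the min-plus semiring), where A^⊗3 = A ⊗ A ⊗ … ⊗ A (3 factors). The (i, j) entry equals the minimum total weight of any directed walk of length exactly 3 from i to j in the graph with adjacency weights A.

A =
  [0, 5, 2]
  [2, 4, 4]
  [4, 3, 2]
A^⊗3 =
  [0, 5, 2]
  [2, 7, 4]
  [4, 7, 6]

Each entry (A^⊗3)_ij equals the minimum over all length-3 walks i = v_0 → v_1 → … → v_3 = j of Σ_t A[v_t][v_{t+1}]. For example, for (i, j) = (0, 2) we minimise over 9 possible intermediate vertex sequences; the minimum is 2, attained along the walk 0 → 0 → 0 → 2.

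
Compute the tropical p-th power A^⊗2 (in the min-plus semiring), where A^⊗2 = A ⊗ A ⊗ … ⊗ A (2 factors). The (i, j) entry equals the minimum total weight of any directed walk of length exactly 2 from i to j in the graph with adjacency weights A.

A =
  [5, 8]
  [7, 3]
A^⊗2 =
  [10, 11]
  [10, 6]

Each entry (A^⊗2)_ij equals the minimum over all length-2 walks i = v_0 → v_1 → … → v_2 = j of Σ_t A[v_t][v_{t+1}]. For example, for (i, j) = (0, 1) we minimise over 2 possible intermediate vertex sequences; the minimum is 11, attained along the walk 0 → 1 → 1.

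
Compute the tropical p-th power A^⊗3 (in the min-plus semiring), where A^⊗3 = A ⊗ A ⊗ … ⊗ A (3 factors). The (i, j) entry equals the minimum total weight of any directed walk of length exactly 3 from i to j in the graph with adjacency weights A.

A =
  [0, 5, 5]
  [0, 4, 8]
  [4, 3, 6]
A^⊗3 =
  [0, 5, 5]
  [0, 5, 5]
  [3, 8, 8]

Each entry (A^⊗3)_ij equals the minimum over all length-3 walks i = v_0 → v_1 → … → v_3 = j of Σ_t A[v_t][v_{t+1}]. For example, for (i, j) = (0, 2) we minimise over 9 possible intermediate vertex sequences; the minimum is 5, attained along the walk 0 → 0 → 0 → 2.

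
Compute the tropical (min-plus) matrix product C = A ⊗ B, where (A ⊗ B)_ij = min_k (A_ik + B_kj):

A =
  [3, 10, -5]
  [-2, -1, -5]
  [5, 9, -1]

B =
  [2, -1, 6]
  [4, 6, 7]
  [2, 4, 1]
A ⊗ B =
  [-3, -1, -4]
  [-3, -3, -4]
  [1, 3, 0]

Apply the min-plus product entry-by-entry:
  C[0][0] = min over k of (A[0][0] + B[0][0] = 3 + 2 = 5, A[0][1] + B[1][0] = 10 + 4 = 14, A[0][2] + B[2][0] = -5 + 2 = -3) = -3 (attained at k = 2)
  C[0][1] = min over k of (A[0][0] + B[0][1] = 3 + -1 = 2, A[0][1] + B[1][1] = 10 + 6 = 16, A[0][2] + B[2][1] = -5 + 4 = -1) = -1 (attained at k = 2)
  C[0][2] = min over k of (A[0][0] + B[0][2] = 3 + 6 = 9, A[0][1] + B[1][2] = 10 + 7 = 17, A[0][2] + B[2][2] = -5 + 1 = -4) = -4 (attained at k = 2)
  C[1][0] = min over k of (A[1][0] + B[0][0] = -2 + 2 = 0, A[1][1] + B[1][0] = -1 + 4 = 3, A[1][2] + B[2][0] = -5 + 2 = -3) = -3 (attained at k = 2)
  C[1][1] = min over k of (A[1][0] + B[0][1] = -2 + -1 = -3, A[1][1] + B[1][1] = -1 + 6 = 5, A[1][2] + B[2][1] = -5 + 4 = -1) = -3 (attained at k = 0)
  C[1][2] = min over k of (A[1][0] + B[0][2] = -2 + 6 = 4, A[1][1] + B[1][2] = -1 + 7 = 6, A[1][2] + B[2][2] = -5 + 1 = -4) = -4 (attained at k = 2)
  C[2][0] = min over k of (A[2][0] + B[0][0] = 5 + 2 = 7, A[2][1] + B[1][0] = 9 + 4 = 13, A[2][2] + B[2][0] = -1 + 2 = 1) = 1 (attained at k = 2)
  C[2][1] = min over k of (A[2][0] + B[0][1] = 5 + -1 = 4, A[2][1] + B[1][1] = 9 + 6 = 15, A[2][2] + B[2][1] = -1 + 4 = 3) = 3 (attained at k = 2)
  C[2][2] = min over k of (A[2][0] + B[0][2] = 5 + 6 = 11, A[2][1] + B[1][2] = 9 + 7 = 16, A[2][2] + B[2][2] = -1 + 1 = 0) = 0 (attained at k = 2)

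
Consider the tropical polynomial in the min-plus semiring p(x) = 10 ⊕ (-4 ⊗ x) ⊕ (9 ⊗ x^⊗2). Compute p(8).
p(8) = 4

A tropical monomial a ⊗ x^⊗i evaluates to a + i · x. Evaluating each term at x = 8:
  Term 0 contributes 10 + 0 · 8 = 10
  Term 1 contributes -4 + 1 · 8 = 4
  Term 2 contributes 9 + 2 · 8 = 25
p(8) = ⊕ of these = min[10, 4, 25] = 4.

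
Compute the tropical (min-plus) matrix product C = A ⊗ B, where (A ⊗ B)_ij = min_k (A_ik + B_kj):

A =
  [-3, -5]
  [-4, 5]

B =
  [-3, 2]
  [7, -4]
A ⊗ B =
  [-6, -9]
  [-7, -2]

Apply the min-plus product entry-by-entry:
  C[0][0] = min over k of (A[0][0] + B[0][0] = -3 + -3 = -6, A[0][1] + B[1][0] = -5 + 7 = 2) = -6 (attained at k = 0)
  C[0][1] = min over k of (A[0][0] + B[0][1] = -3 + 2 = -1, A[0][1] + B[1][1] = -5 + -4 = -9) = -9 (attained at k = 1)
  C[1][0] = min over k of (A[1][0] + B[0][0] = -4 + -3 = -7, A[1][1] + B[1][0] = 5 + 7 = 12) = -7 (attained at k = 0)
  C[1][1] = min over k of (A[1][0] + B[0][1] = -4 + 2 = -2, A[1][1] + B[1][1] = 5 + -4 = 1) = -2 (attained at k = 0)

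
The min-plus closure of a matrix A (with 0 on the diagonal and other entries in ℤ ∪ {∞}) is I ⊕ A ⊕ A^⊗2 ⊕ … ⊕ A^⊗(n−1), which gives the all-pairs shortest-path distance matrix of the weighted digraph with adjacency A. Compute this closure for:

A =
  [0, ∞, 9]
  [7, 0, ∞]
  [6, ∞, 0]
Closure =
  [0, ∞, 9]
  [7, 0, 16]
  [6, ∞, 0]

This is the Floyd-Warshall all-pairs shortest-path computation. For each intermediate vertex k = 0, 1, …, 2, update dist[i][j] ← min(dist[i][j], dist[i][k] + dist[k][j]). The final matrix gives, for each (i, j), the minimum total weight of any directed path from i to j (possibly empty when i = j).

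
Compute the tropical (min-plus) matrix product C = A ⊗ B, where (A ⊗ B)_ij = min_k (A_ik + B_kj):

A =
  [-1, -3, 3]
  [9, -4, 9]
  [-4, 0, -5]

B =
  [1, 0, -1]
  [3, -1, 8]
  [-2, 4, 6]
A ⊗ B =
  [0, -4, -2]
  [-1, -5, 4]
  [-7, -4, -5]

Apply the min-plus product entry-by-entry:
  C[0][0] = min over k of (A[0][0] + B[0][0] = -1 + 1 = 0, A[0][1] + B[1][0] = -3 + 3 = 0, A[0][2] + B[2][0] = 3 + -2 = 1) = 0 (attained at k = 0)
  C[0][1] = min over k of (A[0][0] + B[0][1] = -1 + 0 = -1, A[0][1] + B[1][1] = -3 + -1 = -4, A[0][2] + B[2][1] = 3 + 4 = 7) = -4 (attained at k = 1)
  C[0][2] = min over k of (A[0][0] + B[0][2] = -1 + -1 = -2, A[0][1] + B[1][2] = -3 + 8 = 5, A[0][2] + B[2][2] = 3 + 6 = 9) = -2 (attained at k = 0)
  C[1][0] = min over k of (A[1][0] + B[0][0] = 9 + 1 = 10, A[1][1] + B[1][0] = -4 + 3 = -1, A[1][2] + B[2][0] = 9 + -2 = 7) = -1 (attained at k = 1)
  C[1][1] = min over k of (A[1][0] + B[0][1] = 9 + 0 = 9, A[1][1] + B[1][1] = -4 + -1 = -5, A[1][2] + B[2][1] = 9 + 4 = 13) = -5 (attained at k = 1)
  C[1][2] = min over k of (A[1][0] + B[0][2] = 9 + -1 = 8, A[1][1] + B[1][2] = -4 + 8 = 4, A[1][2] + B[2][2] = 9 + 6 = 15) = 4 (attained at k = 1)
  C[2][0] = min over k of (A[2][0] + B[0][0] = -4 + 1 = -3, A[2][1] + B[1][0] = 0 + 3 = 3, A[2][2] + B[2][0] = -5 + -2 = -7) = -7 (attained at k = 2)
  C[2][1] = min over k of (A[2][0] + B[0][1] = -4 + 0 = -4, A[2][1] + B[1][1] = 0 + -1 = -1, A[2][2] + B[2][1] = -5 + 4 = -1) = -4 (attained at k = 0)
  C[2][2] = min over k of (A[2][0] + B[0][2] = -4 + -1 = -5, A[2][1] + B[1][2] = 0 + 8 = 8, A[2][2] + B[2][2] = -5 + 6 = 1) = -5 (attained at k = 0)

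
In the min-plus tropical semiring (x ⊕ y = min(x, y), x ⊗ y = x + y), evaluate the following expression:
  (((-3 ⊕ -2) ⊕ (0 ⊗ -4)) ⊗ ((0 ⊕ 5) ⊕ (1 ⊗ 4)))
(((-3 ⊕ -2) ⊕ (0 ⊗ -4)) ⊗ ((0 ⊕ 5) ⊕ (1 ⊗ 4))) = -4

Expand innermost to outermost. Recall ⊕ takes the minimum of its arguments and ⊗ takes their sum. Working out the expression (((-3 ⊕ -2) ⊕ (0 ⊗ -4)) ⊗ ((0 ⊕ 5) ⊕ (1 ⊗ 4))) gives -4.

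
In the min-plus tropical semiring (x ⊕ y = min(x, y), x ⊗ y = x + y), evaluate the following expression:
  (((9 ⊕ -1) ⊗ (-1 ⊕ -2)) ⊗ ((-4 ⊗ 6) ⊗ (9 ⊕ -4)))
(((9 ⊕ -1) ⊗ (-1 ⊕ -2)) ⊗ ((-4 ⊗ 6) ⊗ (9 ⊕ -4))) = -5

Expand innermost to outermost. Recall ⊕ takes the minimum of its arguments and ⊗ takes their sum. Working out the expression (((9 ⊕ -1) ⊗ (-1 ⊕ -2)) ⊗ ((-4 ⊗ 6) ⊗ (9 ⊕ -4))) gives -5.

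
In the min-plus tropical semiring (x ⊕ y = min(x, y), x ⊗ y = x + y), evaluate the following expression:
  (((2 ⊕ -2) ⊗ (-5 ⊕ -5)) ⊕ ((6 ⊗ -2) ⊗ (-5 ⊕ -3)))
(((2 ⊕ -2) ⊗ (-5 ⊕ -5)) ⊕ ((6 ⊗ -2) ⊗ (-5 ⊕ -3))) = -7

Expand innermost to outermost. Recall ⊕ takes the minimum of its arguments and ⊗ takes their sum. Working out the expression (((2 ⊕ -2) ⊗ (-5 ⊕ -5)) ⊕ ((6 ⊗ -2) ⊗ (-5 ⊕ -3))) gives -7.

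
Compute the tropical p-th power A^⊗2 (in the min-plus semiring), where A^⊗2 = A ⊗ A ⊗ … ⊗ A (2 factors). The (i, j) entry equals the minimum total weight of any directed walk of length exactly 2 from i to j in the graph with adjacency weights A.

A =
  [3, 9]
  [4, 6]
A^⊗2 =
  [6, 12]
  [7, 12]

Each entry (A^⊗2)_ij equals the minimum over all length-2 walks i = v_0 → v_1 → … → v_2 = j of Σ_t A[v_t][v_{t+1}]. For example, for (i, j) = (0, 1) we minimise over 2 possible intermediate vertex sequences; the minimum is 12, attained along the walk 0 → 0 → 1.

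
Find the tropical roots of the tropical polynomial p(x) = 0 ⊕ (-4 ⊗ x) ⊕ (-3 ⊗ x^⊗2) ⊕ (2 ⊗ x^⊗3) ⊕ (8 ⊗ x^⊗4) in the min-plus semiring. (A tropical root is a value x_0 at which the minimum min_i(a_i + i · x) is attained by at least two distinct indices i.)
Roots: {-6, -5, -1, 4}

Each tropical root is a break point of the lower envelope of the lines y = a_i + i · x (there are 5 lines, with slopes 0, 1, ..., 4). Only the lines that attain the minimum somewhere contribute to roots; other lines are dominated. Here the surviving (envelope) indices are i = 4, i = 3, i = 2, i = 1, i = 0.
Intersections between consecutive envelope lines give the roots: for adjacent envelope indices i < j the intersection is x = (a_i − a_j) / (j − i). Reading off the sorted break points: {-6, -5, -1, 4}.
Verification: at each break x_0, at least two indices attain the minimum of min_i(a_i + i · x_0).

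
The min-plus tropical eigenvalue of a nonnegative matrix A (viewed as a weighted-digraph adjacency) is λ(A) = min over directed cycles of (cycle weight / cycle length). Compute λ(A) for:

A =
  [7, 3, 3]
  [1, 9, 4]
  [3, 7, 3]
λ(A) = 2

Enumerate directed cycles and compute their means (weight / length). Sample:
  cycle 0 → 0: weight = 7, length = 1, mean = 7/1 ≈ 7.000
  cycle 1 → 1: weight = 9, length = 1, mean = 9/1 ≈ 9.000
  cycle 2 → 2: weight = 3, length = 1, mean = 3/1 ≈ 3.000
  cycle 0 → 1 → 0: weight = 4, length = 2, mean = 4/2 ≈ 2.000
  cycle 0 → 2 → 0: weight = 6, length = 2, mean = 6/2 ≈ 3.000
  cycle 1 → 0 → 1: weight = 4, length = 2, mean = 4/2 ≈ 2.000
Minimum mean = 2.000, attained e.g. along the cycle 0 → 1 → 0 with weight 4 and length 2. So λ(A) = 4/2 = 2.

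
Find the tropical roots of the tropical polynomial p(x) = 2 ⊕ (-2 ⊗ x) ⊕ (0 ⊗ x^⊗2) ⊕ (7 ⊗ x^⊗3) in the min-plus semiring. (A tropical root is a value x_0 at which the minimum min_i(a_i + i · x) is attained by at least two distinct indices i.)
Roots: {-7, -2, 4}

Each tropical root is a break point of the lower envelope of the lines y = a_i + i · x (there are 4 lines, with slopes 0, 1, ..., 3). Only the lines that attain the minimum somewhere contribute to roots; other lines are dominated. Here the surviving (envelope) indices are i = 3, i = 2, i = 1, i = 0.
Intersections between consecutive envelope lines give the roots: for adjacent envelope indices i < j the intersection is x = (a_i − a_j) / (j − i). Reading off the sorted break points: {-7, -2, 4}.
Verification: at each break x_0, at least two indices attain the minimum of min_i(a_i + i · x_0).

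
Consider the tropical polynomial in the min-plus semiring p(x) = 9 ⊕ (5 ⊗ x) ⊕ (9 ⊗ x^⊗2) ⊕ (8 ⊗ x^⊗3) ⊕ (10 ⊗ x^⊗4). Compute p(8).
p(8) = 9

A tropical monomial a ⊗ x^⊗i evaluates to a + i · x. Evaluating each term at x = 8:
  Term 0 contributes 9 + 0 · 8 = 9
  Term 1 contributes 5 + 1 · 8 = 13
  Term 2 contributes 9 + 2 · 8 = 25
  Term 3 contributes 8 + 3 · 8 = 32
  Term 4 contributes 10 + 4 · 8 = 42
p(8) = ⊕ of these = min[9, 13, 25, 32, 42] = 9.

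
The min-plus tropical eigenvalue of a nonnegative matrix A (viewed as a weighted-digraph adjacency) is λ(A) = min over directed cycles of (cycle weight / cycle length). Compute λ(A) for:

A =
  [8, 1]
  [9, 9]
λ(A) = 5

Enumerate directed cycles and compute their means (weight / length). Sample:
  cycle 0 → 0: weight = 8, length = 1, mean = 8/1 ≈ 8.000
  cycle 1 → 1: weight = 9, length = 1, mean = 9/1 ≈ 9.000
  cycle 0 → 1 → 0: weight = 10, length = 2, mean = 10/2 ≈ 5.000
  cycle 1 → 0 → 1: weight = 10, length = 2, mean = 10/2 ≈ 5.000
Minimum mean = 5.000, attained e.g. along the cycle 0 → 1 → 0 with weight 10 and length 2. So λ(A) = 10/2 = 5.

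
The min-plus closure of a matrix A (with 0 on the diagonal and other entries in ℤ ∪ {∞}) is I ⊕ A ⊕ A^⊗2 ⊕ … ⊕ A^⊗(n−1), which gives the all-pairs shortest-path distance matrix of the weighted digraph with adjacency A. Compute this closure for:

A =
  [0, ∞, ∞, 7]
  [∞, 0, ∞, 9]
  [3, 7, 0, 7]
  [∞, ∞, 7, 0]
Closure =
  [0, 21, 14, 7]
  [19, 0, 16, 9]
  [3, 7, 0, 7]
  [10, 14, 7, 0]

This is the Floyd-Warshall all-pairs shortest-path computation. For each intermediate vertex k = 0, 1, …, 3, update dist[i][j] ← min(dist[i][j], dist[i][k] + dist[k][j]). The final matrix gives, for each (i, j), the minimum total weight of any directed path from i to j (possibly empty when i = j).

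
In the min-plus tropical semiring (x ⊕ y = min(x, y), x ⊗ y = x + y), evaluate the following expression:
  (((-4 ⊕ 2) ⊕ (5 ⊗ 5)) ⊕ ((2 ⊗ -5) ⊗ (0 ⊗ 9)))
(((-4 ⊕ 2) ⊕ (5 ⊗ 5)) ⊕ ((2 ⊗ -5) ⊗ (0 ⊗ 9))) = -4

Expand innermost to outermost. Recall ⊕ takes the minimum of its arguments and ⊗ takes their sum. Working out the expression (((-4 ⊕ 2) ⊕ (5 ⊗ 5)) ⊕ ((2 ⊗ -5) ⊗ (0 ⊗ 9))) gives -4.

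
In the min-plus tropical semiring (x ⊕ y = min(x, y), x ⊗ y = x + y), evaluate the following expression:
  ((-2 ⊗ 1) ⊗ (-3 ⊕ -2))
((-2 ⊗ 1) ⊗ (-3 ⊕ -2)) = -4

Expand innermost to outermost. Recall ⊕ takes the minimum of its arguments and ⊗ takes their sum. Working out the expression ((-2 ⊗ 1) ⊗ (-3 ⊕ -2)) gives -4.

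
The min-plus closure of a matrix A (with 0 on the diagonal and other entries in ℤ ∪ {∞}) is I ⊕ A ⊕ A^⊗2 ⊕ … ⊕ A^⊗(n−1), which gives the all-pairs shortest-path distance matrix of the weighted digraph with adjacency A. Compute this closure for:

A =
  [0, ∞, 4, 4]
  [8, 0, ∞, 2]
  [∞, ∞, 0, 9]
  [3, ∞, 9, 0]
Closure =
  [0, ∞, 4, 4]
  [5, 0, 9, 2]
  [12, ∞, 0, 9]
  [3, ∞, 7, 0]

This is the Floyd-Warshall all-pairs shortest-path computation. For each intermediate vertex k = 0, 1, …, 3, update dist[i][j] ← min(dist[i][j], dist[i][k] + dist[k][j]). The final matrix gives, for each (i, j), the minimum total weight of any directed path from i to j (possibly empty when i = j).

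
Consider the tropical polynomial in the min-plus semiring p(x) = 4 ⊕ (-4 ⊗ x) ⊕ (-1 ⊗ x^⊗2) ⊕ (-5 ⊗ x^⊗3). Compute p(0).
p(0) = -5

A tropical monomial a ⊗ x^⊗i evaluates to a + i · x. Evaluating each term at x = 0:
  Term 0 contributes 4 + 0 · 0 = 4
  Term 1 contributes -4 + 1 · 0 = -4
  Term 2 contributes -1 + 2 · 0 = -1
  Term 3 contributes -5 + 3 · 0 = -5
p(0) = ⊕ of these = min[4, -4, -1, -5] = -5.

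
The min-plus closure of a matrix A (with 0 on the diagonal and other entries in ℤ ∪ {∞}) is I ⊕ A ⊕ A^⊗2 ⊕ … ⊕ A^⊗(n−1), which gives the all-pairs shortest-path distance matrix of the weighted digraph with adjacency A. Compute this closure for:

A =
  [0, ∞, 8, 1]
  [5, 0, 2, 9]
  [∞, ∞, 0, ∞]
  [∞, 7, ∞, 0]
Closure =
  [0, 8, 8, 1]
  [5, 0, 2, 6]
  [∞, ∞, 0, ∞]
  [12, 7, 9, 0]

This is the Floyd-Warshall all-pairs shortest-path computation. For each intermediate vertex k = 0, 1, …, 3, update dist[i][j] ← min(dist[i][j], dist[i][k] + dist[k][j]). The final matrix gives, for each (i, j), the minimum total weight of any directed path from i to j (possibly empty when i = j).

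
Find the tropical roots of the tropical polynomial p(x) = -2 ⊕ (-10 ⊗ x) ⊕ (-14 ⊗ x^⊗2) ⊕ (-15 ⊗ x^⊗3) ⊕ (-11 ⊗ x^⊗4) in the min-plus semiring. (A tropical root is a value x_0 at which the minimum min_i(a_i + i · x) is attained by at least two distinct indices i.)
Roots: {-4, 1, 4, 8}

Each tropical root is a break point of the lower envelope of the lines y = a_i + i · x (there are 5 lines, with slopes 0, 1, ..., 4). Only the lines that attain the minimum somewhere contribute to roots; other lines are dominated. Here the surviving (envelope) indices are i = 4, i = 3, i = 2, i = 1, i = 0.
Intersections between consecutive envelope lines give the roots: for adjacent envelope indices i < j the intersection is x = (a_i − a_j) / (j − i). Reading off the sorted break points: {-4, 1, 4, 8}.
Verification: at each break x_0, at least two indices attain the minimum of min_i(a_i + i · x_0).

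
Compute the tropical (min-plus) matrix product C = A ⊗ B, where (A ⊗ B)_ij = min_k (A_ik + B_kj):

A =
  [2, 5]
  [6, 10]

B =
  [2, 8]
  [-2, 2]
A ⊗ B =
  [3, 7]
  [8, 12]

Apply the min-plus product entry-by-entry:
  C[0][0] = min over k of (A[0][0] + B[0][0] = 2 + 2 = 4, A[0][1] + B[1][0] = 5 + -2 = 3) = 3 (attained at k = 1)
  C[0][1] = min over k of (A[0][0] + B[0][1] = 2 + 8 = 10, A[0][1] + B[1][1] = 5 + 2 = 7) = 7 (attained at k = 1)
  C[1][0] = min over k of (A[1][0] + B[0][0] = 6 + 2 = 8, A[1][1] + B[1][0] = 10 + -2 = 8) = 8 (attained at k = 0)
  C[1][1] = min over k of (A[1][0] + B[0][1] = 6 + 8 = 14, A[1][1] + B[1][1] = 10 + 2 = 12) = 12 (attained at k = 1)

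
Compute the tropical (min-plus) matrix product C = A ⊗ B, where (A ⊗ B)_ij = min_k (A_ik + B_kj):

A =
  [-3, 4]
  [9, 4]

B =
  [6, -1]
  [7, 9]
A ⊗ B =
  [3, -4]
  [11, 8]

Apply the min-plus product entry-by-entry:
  C[0][0] = min over k of (A[0][0] + B[0][0] = -3 + 6 = 3, A[0][1] + B[1][0] = 4 + 7 = 11) = 3 (attained at k = 0)
  C[0][1] = min over k of (A[0][0] + B[0][1] = -3 + -1 = -4, A[0][1] + B[1][1] = 4 + 9 = 13) = -4 (attained at k = 0)
  C[1][0] = min over k of (A[1][0] + B[0][0] = 9 + 6 = 15, A[1][1] + B[1][0] = 4 + 7 = 11) = 11 (attained at k = 1)
  C[1][1] = min over k of (A[1][0] + B[0][1] = 9 + -1 = 8, A[1][1] + B[1][1] = 4 + 9 = 13) = 8 (attained at k = 0)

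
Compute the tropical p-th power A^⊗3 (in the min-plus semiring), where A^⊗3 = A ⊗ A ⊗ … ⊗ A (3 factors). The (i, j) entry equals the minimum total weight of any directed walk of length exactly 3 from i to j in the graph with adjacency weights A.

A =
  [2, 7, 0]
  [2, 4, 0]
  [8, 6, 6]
A^⊗3 =
  [6, 8, 4]
  [6, 8, 4]
  [10, 12, 8]

Each entry (A^⊗3)_ij equals the minimum over all length-3 walks i = v_0 → v_1 → … → v_3 = j of Σ_t A[v_t][v_{t+1}]. For example, for (i, j) = (0, 2) we minimise over 9 possible intermediate vertex sequences; the minimum is 4, attained along the walk 0 → 0 → 0 → 2.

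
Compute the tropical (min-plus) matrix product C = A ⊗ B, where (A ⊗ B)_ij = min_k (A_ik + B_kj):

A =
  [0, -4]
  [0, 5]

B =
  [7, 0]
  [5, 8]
A ⊗ B =
  [1, 0]
  [7, 0]

Apply the min-plus product entry-by-entry:
  C[0][0] = min over k of (A[0][0] + B[0][0] = 0 + 7 = 7, A[0][1] + B[1][0] = -4 + 5 = 1) = 1 (attained at k = 1)
  C[0][1] = min over k of (A[0][0] + B[0][1] = 0 + 0 = 0, A[0][1] + B[1][1] = -4 + 8 = 4) = 0 (attained at k = 0)
  C[1][0] = min over k of (A[1][0] + B[0][0] = 0 + 7 = 7, A[1][1] + B[1][0] = 5 + 5 = 10) = 7 (attained at k = 0)
  C[1][1] = min over k of (A[1][0] + B[0][1] = 0 + 0 = 0, A[1][1] + B[1][1] = 5 + 8 = 13) = 0 (attained at k = 0)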